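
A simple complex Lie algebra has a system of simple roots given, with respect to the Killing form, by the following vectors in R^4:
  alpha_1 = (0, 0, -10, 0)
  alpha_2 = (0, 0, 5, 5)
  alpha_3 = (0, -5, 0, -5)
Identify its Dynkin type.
type C_3

Compute the Cartan integers a_ij = 2(alpha_i, alpha_j)/(alpha_j, alpha_j); the resulting 3x3 Cartan matrix is
[[2, -2, 0], [-1, 2, -1], [0, -1, 2]].
The roots have two lengths (squared-length ratio 2:1); the short ones are alpha_{2,3}. The associated Dynkin diagram is a chain of 3 nodes with a double edge at one end; the terminal node there is the unique long simple root (C_3), so the type is C_3 (the algebra sp(6)).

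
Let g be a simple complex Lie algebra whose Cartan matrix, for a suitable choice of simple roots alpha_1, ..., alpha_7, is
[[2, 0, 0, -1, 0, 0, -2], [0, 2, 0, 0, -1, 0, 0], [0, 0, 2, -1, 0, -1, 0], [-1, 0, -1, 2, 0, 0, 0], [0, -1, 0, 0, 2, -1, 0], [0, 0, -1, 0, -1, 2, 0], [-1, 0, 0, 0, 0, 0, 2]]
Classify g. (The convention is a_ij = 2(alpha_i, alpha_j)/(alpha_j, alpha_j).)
The matrix has rank 7 with 2's on the diagonal. Reading the off-diagonal entries as Dynkin edges (a single edge where a_ij = a_ji = -1; a double or triple edge where a_ij * a_ji = 2 or 3), the diagram is a chain of 7 nodes with a double edge at one end; the terminal node there is the unique short simple root (B_7). One simple-root ordering that puts it in standard form is (alpha_2, alpha_5, alpha_6, alpha_3, alpha_4, alpha_1, alpha_7). So the algebra is type B_7, i.e. so(15).

type B_7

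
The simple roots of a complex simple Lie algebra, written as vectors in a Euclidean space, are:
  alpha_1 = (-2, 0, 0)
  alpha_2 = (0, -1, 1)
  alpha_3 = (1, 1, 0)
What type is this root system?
C_3

Compute the Cartan integers a_ij = 2(alpha_i, alpha_j)/(alpha_j, alpha_j); the resulting 3x3 Cartan matrix is
[[2, 0, -2], [0, 2, -1], [-1, -1, 2]].
The roots have two lengths (squared-length ratio 2:1); the short ones are alpha_{2,3}. The associated Dynkin diagram is a chain of 3 nodes with a double edge at one end; the terminal node there is the unique long simple root (C_3), so the type is C_3 (the algebra sp(6)).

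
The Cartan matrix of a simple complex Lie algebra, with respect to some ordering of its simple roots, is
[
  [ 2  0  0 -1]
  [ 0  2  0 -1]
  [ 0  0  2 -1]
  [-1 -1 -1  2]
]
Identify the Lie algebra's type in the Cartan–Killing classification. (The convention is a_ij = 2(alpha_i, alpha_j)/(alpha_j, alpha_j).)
D_4 (so(8))

The matrix has rank 4 with 2's on the diagonal. Reading the off-diagonal entries as Dynkin edges (a single edge where a_ij = a_ji = -1; a double or triple edge where a_ij * a_ji = 2 or 3), the diagram is a chain of 2 nodes with a fork of two nodes at one end (D_4). One simple-root ordering that puts it in standard form is (alpha_1, alpha_4, alpha_3, alpha_2). So the algebra is type D_4, i.e. so(8).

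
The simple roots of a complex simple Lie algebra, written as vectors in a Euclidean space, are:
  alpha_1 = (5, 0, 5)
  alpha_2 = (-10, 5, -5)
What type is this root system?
type G_2

Compute the Cartan integers a_ij = 2(alpha_i, alpha_j)/(alpha_j, alpha_j); the resulting 2x2 Cartan matrix is
[[2, -1], [-3, 2]].
The roots have two lengths (squared-length ratio 3:1); the short ones are alpha_{1}. The associated Dynkin diagram is two nodes joined by a triple edge (G_2), so the type is G_2.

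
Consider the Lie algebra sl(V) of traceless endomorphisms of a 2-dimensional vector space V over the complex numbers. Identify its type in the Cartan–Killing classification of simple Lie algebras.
A1

This is sl(2), which has dimension 2^2 - 1 = 3 and rank 2 - 1 = 1 (a Cartan subalgebra is the diagonal traceless matrices). In the classification of classical Lie algebras, the special linear algebra sl(n+1) has type A_n; here n = 1, so the Dynkin diagram is a chain of 1 nodes with single edges (A_1). Hence the type is A_1.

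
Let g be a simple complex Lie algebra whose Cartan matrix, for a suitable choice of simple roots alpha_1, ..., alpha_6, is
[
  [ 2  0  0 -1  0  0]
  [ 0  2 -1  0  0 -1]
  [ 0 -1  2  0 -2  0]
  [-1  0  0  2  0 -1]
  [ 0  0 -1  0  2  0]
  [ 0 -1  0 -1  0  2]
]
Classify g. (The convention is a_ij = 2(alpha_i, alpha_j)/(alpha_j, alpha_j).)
The matrix has rank 6 with 2's on the diagonal. Reading the off-diagonal entries as Dynkin edges (a single edge where a_ij = a_ji = -1; a double or triple edge where a_ij * a_ji = 2 or 3), the diagram is a chain of 6 nodes with a double edge at one end; the terminal node there is the unique short simple root (B_6). One simple-root ordering that puts it in standard form is (alpha_1, alpha_4, alpha_6, alpha_2, alpha_3, alpha_5). So the algebra is type B_6, i.e. so(13).

B6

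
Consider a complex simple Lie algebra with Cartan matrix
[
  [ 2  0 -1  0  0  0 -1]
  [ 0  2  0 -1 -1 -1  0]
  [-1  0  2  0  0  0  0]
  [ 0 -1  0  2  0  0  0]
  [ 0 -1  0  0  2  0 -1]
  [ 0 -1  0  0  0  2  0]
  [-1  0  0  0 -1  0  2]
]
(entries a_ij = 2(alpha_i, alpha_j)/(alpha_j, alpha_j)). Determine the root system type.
D_7

The matrix has rank 7 with 2's on the diagonal. Reading the off-diagonal entries as Dynkin edges (a single edge where a_ij = a_ji = -1; a double or triple edge where a_ij * a_ji = 2 or 3), the diagram is a chain of 5 nodes with a fork of two nodes at one end (D_7). One simple-root ordering that puts it in standard form is (alpha_3, alpha_1, alpha_7, alpha_5, alpha_2, alpha_6, alpha_4). So the algebra is type D_7, i.e. so(14).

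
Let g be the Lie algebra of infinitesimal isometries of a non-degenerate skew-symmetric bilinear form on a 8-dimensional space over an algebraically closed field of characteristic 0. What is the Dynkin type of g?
C_4 (sp(8))

This is sp(8), which has dimension 8(8+1)/2 = 36 and rank 8/2 = 4. In the classification of classical Lie algebras, the symplectic algebra sp(2n) has type C_n; here n = 4, so the Dynkin diagram is a chain of 4 nodes with a double edge at one end; the terminal node there is the unique long simple root (C_4). Hence the type is C_4.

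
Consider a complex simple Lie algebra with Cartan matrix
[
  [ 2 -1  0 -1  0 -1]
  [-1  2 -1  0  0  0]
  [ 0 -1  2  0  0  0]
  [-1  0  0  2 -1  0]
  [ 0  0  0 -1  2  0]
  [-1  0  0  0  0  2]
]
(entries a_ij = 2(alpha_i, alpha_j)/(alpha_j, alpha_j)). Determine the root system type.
E_6

The matrix has rank 6 with 2's on the diagonal. Reading the off-diagonal entries as Dynkin edges (a single edge where a_ij = a_ji = -1; a double or triple edge where a_ij * a_ji = 2 or 3), the diagram is a chain of 5 nodes with one extra node attached to the third node from one end (E_6). One simple-root ordering that puts it in standard form is (alpha_5, alpha_6, alpha_4, alpha_1, alpha_2, alpha_3). So the algebra is type E_6.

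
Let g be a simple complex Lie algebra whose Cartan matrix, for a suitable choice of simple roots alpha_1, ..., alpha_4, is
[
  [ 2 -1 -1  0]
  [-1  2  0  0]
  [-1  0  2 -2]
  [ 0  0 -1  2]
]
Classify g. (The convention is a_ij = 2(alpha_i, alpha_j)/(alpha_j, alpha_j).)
B_4

The matrix has rank 4 with 2's on the diagonal. Reading the off-diagonal entries as Dynkin edges (a single edge where a_ij = a_ji = -1; a double or triple edge where a_ij * a_ji = 2 or 3), the diagram is a chain of 4 nodes with a double edge at one end; the terminal node there is the unique short simple root (B_4). One simple-root ordering that puts it in standard form is (alpha_2, alpha_1, alpha_3, alpha_4). So the algebra is type B_4, i.e. so(9).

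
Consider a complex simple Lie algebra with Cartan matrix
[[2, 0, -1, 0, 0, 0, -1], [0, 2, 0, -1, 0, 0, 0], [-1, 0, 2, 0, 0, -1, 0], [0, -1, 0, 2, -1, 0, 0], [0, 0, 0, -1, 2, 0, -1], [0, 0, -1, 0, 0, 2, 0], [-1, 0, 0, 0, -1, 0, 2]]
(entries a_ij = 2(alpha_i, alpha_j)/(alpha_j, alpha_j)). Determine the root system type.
A7

The matrix has rank 7 with 2's on the diagonal. Reading the off-diagonal entries as Dynkin edges (a single edge where a_ij = a_ji = -1; a double or triple edge where a_ij * a_ji = 2 or 3), the diagram is a chain of 7 nodes with single edges (A_7). One simple-root ordering that puts it in standard form is (alpha_6, alpha_3, alpha_1, alpha_7, alpha_5, alpha_4, alpha_2). So the algebra is type A_7, i.e. sl(8).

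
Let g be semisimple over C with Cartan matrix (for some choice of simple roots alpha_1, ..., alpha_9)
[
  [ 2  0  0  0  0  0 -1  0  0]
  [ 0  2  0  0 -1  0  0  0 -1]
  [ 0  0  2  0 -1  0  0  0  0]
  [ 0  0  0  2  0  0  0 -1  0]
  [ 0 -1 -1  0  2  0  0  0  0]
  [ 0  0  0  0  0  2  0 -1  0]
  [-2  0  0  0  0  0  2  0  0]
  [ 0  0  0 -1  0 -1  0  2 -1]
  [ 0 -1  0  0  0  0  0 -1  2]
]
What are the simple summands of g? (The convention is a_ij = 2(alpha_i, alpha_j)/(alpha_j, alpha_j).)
B_2 + D_7

The diagram associated to this matrix has two connected components: the simple roots {alpha_1, alpha_7} form a chain of 2 nodes with a double edge at one end; the terminal node there is the unique short simple root (B_2), and {alpha_2, alpha_3, alpha_4, alpha_5, alpha_6, alpha_8, alpha_9} form a chain of 5 nodes with a fork of two nodes at one end (D_7). A semisimple Lie algebra decomposes uniquely as the direct sum of simple ideals, one per connected component of its Dynkin diagram, so g ≅ B_2 ⊕ D_7 (dimension 10 + 91 = 101).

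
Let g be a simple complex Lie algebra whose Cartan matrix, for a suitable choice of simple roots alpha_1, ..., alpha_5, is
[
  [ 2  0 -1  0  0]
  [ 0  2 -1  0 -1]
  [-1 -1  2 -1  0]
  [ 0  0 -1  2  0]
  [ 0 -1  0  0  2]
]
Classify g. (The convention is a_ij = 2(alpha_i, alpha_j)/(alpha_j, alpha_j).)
The matrix has rank 5 with 2's on the diagonal. Reading the off-diagonal entries as Dynkin edges (a single edge where a_ij = a_ji = -1; a double or triple edge where a_ij * a_ji = 2 or 3), the diagram is a chain of 3 nodes with a fork of two nodes at one end (D_5). One simple-root ordering that puts it in standard form is (alpha_5, alpha_2, alpha_3, alpha_4, alpha_1). So the algebra is type D_5, i.e. so(10).

D_5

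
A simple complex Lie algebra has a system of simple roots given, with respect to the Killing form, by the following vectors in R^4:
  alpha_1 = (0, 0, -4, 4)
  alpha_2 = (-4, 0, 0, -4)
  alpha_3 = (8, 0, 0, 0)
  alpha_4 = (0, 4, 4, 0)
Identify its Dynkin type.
Compute the Cartan integers a_ij = 2(alpha_i, alpha_j)/(alpha_j, alpha_j); the resulting 4x4 Cartan matrix is
[[2, -1, 0, -1], [-1, 2, -1, 0], [0, -2, 2, 0], [-1, 0, 0, 2]].
The roots have two lengths (squared-length ratio 2:1); the short ones are alpha_{1,2,4}. The associated Dynkin diagram is a chain of 4 nodes with a double edge at one end; the terminal node there is the unique long simple root (C_4), so the type is C_4 (the algebra sp(8)).

C_4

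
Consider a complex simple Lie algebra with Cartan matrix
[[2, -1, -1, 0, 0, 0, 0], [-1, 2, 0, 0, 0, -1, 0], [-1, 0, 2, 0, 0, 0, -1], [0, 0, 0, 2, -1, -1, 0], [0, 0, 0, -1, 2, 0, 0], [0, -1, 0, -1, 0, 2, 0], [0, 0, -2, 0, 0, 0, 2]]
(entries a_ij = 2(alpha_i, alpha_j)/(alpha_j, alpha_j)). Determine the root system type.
The matrix has rank 7 with 2's on the diagonal. Reading the off-diagonal entries as Dynkin edges (a single edge where a_ij = a_ji = -1; a double or triple edge where a_ij * a_ji = 2 or 3), the diagram is a chain of 7 nodes with a double edge at one end; the terminal node there is the unique long simple root (C_7). One simple-root ordering that puts it in standard form is (alpha_5, alpha_4, alpha_6, alpha_2, alpha_1, alpha_3, alpha_7). So the algebra is type C_7, i.e. sp(14).

C7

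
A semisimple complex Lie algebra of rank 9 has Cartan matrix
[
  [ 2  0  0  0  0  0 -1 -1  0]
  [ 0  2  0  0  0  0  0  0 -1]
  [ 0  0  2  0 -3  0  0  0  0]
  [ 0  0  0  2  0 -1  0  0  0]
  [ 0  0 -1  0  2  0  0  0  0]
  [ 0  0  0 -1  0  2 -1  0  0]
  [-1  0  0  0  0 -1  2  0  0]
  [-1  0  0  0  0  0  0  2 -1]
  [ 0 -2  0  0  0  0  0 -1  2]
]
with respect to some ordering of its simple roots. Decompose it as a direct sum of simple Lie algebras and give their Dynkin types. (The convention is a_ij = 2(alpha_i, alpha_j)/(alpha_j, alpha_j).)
type B_7 ⊕ type G_2

The diagram associated to this matrix has two connected components: the simple roots {alpha_1, alpha_2, alpha_4, alpha_6, alpha_7, alpha_8, alpha_9} form a chain of 7 nodes with a double edge at one end; the terminal node there is the unique short simple root (B_7), and {alpha_3, alpha_5} form two nodes joined by a triple edge (G_2). A semisimple Lie algebra decomposes uniquely as the direct sum of simple ideals, one per connected component of its Dynkin diagram, so g ≅ B_7 ⊕ G_2 (dimension 105 + 14 = 119).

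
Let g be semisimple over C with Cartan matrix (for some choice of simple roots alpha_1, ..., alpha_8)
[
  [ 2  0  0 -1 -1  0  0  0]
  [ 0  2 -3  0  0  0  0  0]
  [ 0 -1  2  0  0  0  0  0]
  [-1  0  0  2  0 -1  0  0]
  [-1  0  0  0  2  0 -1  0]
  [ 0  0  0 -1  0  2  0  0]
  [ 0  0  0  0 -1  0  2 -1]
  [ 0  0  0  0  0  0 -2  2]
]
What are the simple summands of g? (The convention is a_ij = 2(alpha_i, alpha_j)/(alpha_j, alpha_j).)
The diagram associated to this matrix has two connected components: the simple roots {alpha_1, alpha_4, alpha_5, alpha_6, alpha_7, alpha_8} form a chain of 6 nodes with a double edge at one end; the terminal node there is the unique long simple root (C_6), and {alpha_2, alpha_3} form two nodes joined by a triple edge (G_2). A semisimple Lie algebra decomposes uniquely as the direct sum of simple ideals, one per connected component of its Dynkin diagram, so g ≅ C_6 ⊕ G_2 (dimension 78 + 14 = 92).

type C_6 + type G_2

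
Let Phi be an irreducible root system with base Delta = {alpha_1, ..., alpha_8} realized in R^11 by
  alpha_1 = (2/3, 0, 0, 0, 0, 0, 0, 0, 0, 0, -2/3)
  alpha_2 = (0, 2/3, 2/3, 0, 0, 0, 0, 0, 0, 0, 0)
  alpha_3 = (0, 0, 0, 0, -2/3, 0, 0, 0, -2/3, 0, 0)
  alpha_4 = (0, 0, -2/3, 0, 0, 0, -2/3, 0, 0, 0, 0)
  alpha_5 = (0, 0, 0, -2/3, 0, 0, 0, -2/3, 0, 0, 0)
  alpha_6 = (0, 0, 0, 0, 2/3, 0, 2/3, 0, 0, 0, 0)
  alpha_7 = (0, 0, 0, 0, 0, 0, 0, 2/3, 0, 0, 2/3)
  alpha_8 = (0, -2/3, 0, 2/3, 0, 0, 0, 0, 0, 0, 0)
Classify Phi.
Compute the Cartan integers a_ij = 2(alpha_i, alpha_j)/(alpha_j, alpha_j); the resulting 8x8 Cartan matrix is
[[2, 0, 0, 0, 0, 0, -1, 0], [0, 2, 0, -1, 0, 0, 0, -1], [0, 0, 2, 0, 0, -1, 0, 0], [0, -1, 0, 2, 0, -1, 0, 0], [0, 0, 0, 0, 2, 0, -1, -1], [0, 0, -1, -1, 0, 2, 0, 0], [-1, 0, 0, 0, -1, 0, 2, 0], [0, -1, 0, 0, -1, 0, 0, 2]].
All simple roots have the same length, so the diagram is simply laced. The associated Dynkin diagram is a chain of 8 nodes with single edges (A_8), so the type is A_8 (the algebra sl(9)).

A8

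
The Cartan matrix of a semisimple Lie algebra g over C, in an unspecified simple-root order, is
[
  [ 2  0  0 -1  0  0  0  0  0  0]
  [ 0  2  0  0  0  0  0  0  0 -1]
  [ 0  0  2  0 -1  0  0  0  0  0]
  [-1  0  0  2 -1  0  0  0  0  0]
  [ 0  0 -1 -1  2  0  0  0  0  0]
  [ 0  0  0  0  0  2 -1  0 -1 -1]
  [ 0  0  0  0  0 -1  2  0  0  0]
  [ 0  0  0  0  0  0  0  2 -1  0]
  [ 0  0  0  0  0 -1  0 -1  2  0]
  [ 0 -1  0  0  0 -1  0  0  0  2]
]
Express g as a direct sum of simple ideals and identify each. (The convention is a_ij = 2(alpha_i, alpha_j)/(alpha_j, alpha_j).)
The diagram associated to this matrix has two connected components: the simple roots {alpha_1, alpha_3, alpha_4, alpha_5} form a chain of 4 nodes with single edges (A_4), and {alpha_2, alpha_6, alpha_7, alpha_8, alpha_9, alpha_10} form a chain of 5 nodes with one extra node attached to the third node from one end (E_6). A semisimple Lie algebra decomposes uniquely as the direct sum of simple ideals, one per connected component of its Dynkin diagram, so g ≅ A_4 ⊕ E_6 (dimension 24 + 78 = 102).

type A_4 ⊕ type E_6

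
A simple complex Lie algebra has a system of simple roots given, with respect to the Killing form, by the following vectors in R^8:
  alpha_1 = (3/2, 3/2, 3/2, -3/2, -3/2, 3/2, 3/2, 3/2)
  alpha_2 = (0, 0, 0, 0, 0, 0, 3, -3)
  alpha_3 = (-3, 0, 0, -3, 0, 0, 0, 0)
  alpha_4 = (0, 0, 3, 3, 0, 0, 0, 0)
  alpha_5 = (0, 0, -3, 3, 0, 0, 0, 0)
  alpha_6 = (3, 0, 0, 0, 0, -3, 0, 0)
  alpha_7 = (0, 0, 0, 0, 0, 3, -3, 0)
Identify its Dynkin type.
Compute the Cartan integers a_ij = 2(alpha_i, alpha_j)/(alpha_j, alpha_j); the resulting 7x7 Cartan matrix is
[[2, 0, 0, 0, -1, 0, 0], [0, 2, 0, 0, 0, 0, -1], [0, 0, 2, -1, -1, -1, 0], [0, 0, -1, 2, 0, 0, 0], [-1, 0, -1, 0, 2, 0, 0], [0, 0, -1, 0, 0, 2, -1], [0, -1, 0, 0, 0, -1, 2]].
All simple roots have the same length, so the diagram is simply laced. The associated Dynkin diagram is a chain of 6 nodes with one extra node attached to the third node from one end (E_7), so the type is E_7.

E_7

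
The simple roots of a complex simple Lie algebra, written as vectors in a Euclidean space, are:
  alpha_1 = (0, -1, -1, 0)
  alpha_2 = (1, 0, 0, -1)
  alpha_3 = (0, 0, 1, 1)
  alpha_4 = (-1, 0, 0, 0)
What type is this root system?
Compute the Cartan integers a_ij = 2(alpha_i, alpha_j)/(alpha_j, alpha_j); the resulting 4x4 Cartan matrix is
[[2, 0, -1, 0], [0, 2, -1, -2], [-1, -1, 2, 0], [0, -1, 0, 2]].
The roots have two lengths (squared-length ratio 2:1); the short ones are alpha_{4}. The associated Dynkin diagram is a chain of 4 nodes with a double edge at one end; the terminal node there is the unique short simple root (B_4), so the type is B_4 (the algebra so(9)).

B4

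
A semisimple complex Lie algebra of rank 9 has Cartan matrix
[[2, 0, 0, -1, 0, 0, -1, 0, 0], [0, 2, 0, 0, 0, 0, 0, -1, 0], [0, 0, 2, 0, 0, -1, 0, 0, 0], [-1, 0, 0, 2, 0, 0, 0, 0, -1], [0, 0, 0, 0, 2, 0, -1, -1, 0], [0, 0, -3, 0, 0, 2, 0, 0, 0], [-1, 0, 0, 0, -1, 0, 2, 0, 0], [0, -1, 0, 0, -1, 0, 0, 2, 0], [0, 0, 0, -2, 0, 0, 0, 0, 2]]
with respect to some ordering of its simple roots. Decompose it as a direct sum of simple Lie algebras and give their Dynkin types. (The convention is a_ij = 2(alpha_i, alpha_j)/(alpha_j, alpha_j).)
The diagram associated to this matrix has two connected components: the simple roots {alpha_1, alpha_2, alpha_4, alpha_5, alpha_7, alpha_8, alpha_9} form a chain of 7 nodes with a double edge at one end; the terminal node there is the unique long simple root (C_7), and {alpha_3, alpha_6} form two nodes joined by a triple edge (G_2). A semisimple Lie algebra decomposes uniquely as the direct sum of simple ideals, one per connected component of its Dynkin diagram, so g ≅ C_7 ⊕ G_2 (dimension 105 + 14 = 119).

C_7 + G_2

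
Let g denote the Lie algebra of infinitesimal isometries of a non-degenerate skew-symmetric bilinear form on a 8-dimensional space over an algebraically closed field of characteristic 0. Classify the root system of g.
This is sp(8), which has dimension 8(8+1)/2 = 36 and rank 8/2 = 4. In the classification of classical Lie algebras, the symplectic algebra sp(2n) has type C_n; here n = 4, so the Dynkin diagram is a chain of 4 nodes with a double edge at one end; the terminal node there is the unique long simple root (C_4). Hence the type is C_4.

C_4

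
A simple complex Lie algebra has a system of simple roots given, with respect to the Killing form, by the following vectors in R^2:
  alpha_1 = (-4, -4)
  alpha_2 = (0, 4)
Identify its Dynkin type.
Compute the Cartan integers a_ij = 2(alpha_i, alpha_j)/(alpha_j, alpha_j); the resulting 2x2 Cartan matrix is
[[2, -2], [-1, 2]].
The roots have two lengths (squared-length ratio 2:1); the short ones are alpha_{2}. The associated Dynkin diagram is a chain of 2 nodes with a double edge at one end; the terminal node there is the unique short simple root (B_2), so the type is B_2 (the algebra so(5)).

B_2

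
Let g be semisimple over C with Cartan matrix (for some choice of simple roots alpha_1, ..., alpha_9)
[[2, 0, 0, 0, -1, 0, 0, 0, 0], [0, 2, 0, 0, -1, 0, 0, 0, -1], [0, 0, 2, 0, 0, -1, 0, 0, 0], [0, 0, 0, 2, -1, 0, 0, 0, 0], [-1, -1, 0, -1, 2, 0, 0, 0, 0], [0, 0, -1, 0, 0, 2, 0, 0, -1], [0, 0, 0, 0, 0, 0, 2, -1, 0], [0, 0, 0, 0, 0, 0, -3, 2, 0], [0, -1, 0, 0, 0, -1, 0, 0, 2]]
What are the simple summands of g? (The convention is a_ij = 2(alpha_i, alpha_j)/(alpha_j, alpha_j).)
D_7 (so(14)) ⊕ G_2

The diagram associated to this matrix has two connected components: the simple roots {alpha_1, alpha_2, alpha_3, alpha_4, alpha_5, alpha_6, alpha_9} form a chain of 5 nodes with a fork of two nodes at one end (D_7), and {alpha_7, alpha_8} form two nodes joined by a triple edge (G_2). A semisimple Lie algebra decomposes uniquely as the direct sum of simple ideals, one per connected component of its Dynkin diagram, so g ≅ D_7 ⊕ G_2 (dimension 91 + 14 = 105).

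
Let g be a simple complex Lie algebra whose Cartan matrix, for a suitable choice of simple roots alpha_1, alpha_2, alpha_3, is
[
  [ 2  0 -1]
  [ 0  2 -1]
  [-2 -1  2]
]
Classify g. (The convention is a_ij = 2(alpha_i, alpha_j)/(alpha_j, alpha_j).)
type B_3

The matrix has rank 3 with 2's on the diagonal. Reading the off-diagonal entries as Dynkin edges (a single edge where a_ij = a_ji = -1; a double or triple edge where a_ij * a_ji = 2 or 3), the diagram is a chain of 3 nodes with a double edge at one end; the terminal node there is the unique short simple root (B_3). One simple-root ordering that puts it in standard form is (alpha_2, alpha_3, alpha_1). So the algebra is type B_3, i.e. so(7).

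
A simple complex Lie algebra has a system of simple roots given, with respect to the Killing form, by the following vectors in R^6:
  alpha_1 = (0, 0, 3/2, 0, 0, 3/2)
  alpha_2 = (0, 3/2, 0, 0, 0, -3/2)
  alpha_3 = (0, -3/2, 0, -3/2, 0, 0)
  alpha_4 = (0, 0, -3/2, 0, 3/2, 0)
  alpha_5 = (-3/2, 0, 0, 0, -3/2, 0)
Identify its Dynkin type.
A5

Compute the Cartan integers a_ij = 2(alpha_i, alpha_j)/(alpha_j, alpha_j); the resulting 5x5 Cartan matrix is
[[2, -1, 0, -1, 0], [-1, 2, -1, 0, 0], [0, -1, 2, 0, 0], [-1, 0, 0, 2, -1], [0, 0, 0, -1, 2]].
All simple roots have the same length, so the diagram is simply laced. The associated Dynkin diagram is a chain of 5 nodes with single edges (A_5), so the type is A_5 (the algebra sl(6)).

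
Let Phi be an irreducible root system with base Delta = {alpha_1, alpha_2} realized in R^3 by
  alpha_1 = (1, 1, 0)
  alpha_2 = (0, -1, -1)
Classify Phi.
A_2

Compute the Cartan integers a_ij = 2(alpha_i, alpha_j)/(alpha_j, alpha_j); the resulting 2x2 Cartan matrix is
[[2, -1], [-1, 2]].
All simple roots have the same length, so the diagram is simply laced. The associated Dynkin diagram is a chain of 2 nodes with single edges (A_2), so the type is A_2 (the algebra sl(3)).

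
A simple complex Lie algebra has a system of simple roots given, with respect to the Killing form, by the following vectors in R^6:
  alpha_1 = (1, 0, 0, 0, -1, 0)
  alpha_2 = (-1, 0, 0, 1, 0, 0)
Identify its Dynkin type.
Compute the Cartan integers a_ij = 2(alpha_i, alpha_j)/(alpha_j, alpha_j); the resulting 2x2 Cartan matrix is
[[2, -1], [-1, 2]].
All simple roots have the same length, so the diagram is simply laced. The associated Dynkin diagram is a chain of 2 nodes with single edges (A_2), so the type is A_2 (the algebra sl(3)).

A_2 (sl(3))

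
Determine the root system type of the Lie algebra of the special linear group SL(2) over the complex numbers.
This is sl(2), which has dimension 2^2 - 1 = 3 and rank 2 - 1 = 1 (a Cartan subalgebra is the diagonal traceless matrices). In the classification of classical Lie algebras, the special linear algebra sl(n+1) has type A_n; here n = 1, so the Dynkin diagram is a chain of 1 nodes with single edges (A_1). Hence the type is A_1.

type A_1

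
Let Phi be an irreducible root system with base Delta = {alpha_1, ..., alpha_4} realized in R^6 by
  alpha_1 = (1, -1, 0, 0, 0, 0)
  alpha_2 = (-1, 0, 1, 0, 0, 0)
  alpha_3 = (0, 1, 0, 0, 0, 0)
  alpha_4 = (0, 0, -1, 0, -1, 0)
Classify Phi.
Compute the Cartan integers a_ij = 2(alpha_i, alpha_j)/(alpha_j, alpha_j); the resulting 4x4 Cartan matrix is
[[2, -1, -2, 0], [-1, 2, 0, -1], [-1, 0, 2, 0], [0, -1, 0, 2]].
The roots have two lengths (squared-length ratio 2:1); the short ones are alpha_{3}. The associated Dynkin diagram is a chain of 4 nodes with a double edge at one end; the terminal node there is the unique short simple root (B_4), so the type is B_4 (the algebra so(9)).

B_4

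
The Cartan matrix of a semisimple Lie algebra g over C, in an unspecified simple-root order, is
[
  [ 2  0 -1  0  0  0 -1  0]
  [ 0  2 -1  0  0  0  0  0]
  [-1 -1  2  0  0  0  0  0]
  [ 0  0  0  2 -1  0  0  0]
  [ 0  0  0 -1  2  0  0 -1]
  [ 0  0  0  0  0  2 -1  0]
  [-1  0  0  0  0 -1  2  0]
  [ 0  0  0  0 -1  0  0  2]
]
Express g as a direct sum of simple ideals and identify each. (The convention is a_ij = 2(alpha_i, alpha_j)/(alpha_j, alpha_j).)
The diagram associated to this matrix has two connected components: the simple roots {alpha_4, alpha_5, alpha_8} form a chain of 3 nodes with single edges (A_3), and {alpha_1, alpha_2, alpha_3, alpha_6, alpha_7} form a chain of 5 nodes with single edges (A_5). A semisimple Lie algebra decomposes uniquely as the direct sum of simple ideals, one per connected component of its Dynkin diagram, so g ≅ A_3 ⊕ A_5 (dimension 15 + 35 = 50).

A_3 + A_5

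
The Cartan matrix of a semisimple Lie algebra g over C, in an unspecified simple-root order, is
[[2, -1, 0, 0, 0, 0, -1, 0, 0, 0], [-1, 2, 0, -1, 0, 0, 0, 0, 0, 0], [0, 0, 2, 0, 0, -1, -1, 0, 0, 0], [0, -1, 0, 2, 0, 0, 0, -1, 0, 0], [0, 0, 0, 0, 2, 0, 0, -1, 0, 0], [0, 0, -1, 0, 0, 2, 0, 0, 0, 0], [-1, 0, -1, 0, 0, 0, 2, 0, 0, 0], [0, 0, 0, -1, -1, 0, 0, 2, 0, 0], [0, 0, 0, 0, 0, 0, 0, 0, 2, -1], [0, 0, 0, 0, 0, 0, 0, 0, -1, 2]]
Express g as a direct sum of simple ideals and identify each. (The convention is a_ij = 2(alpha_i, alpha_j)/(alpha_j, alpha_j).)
type A_2 + type A_8

The diagram associated to this matrix has two connected components: the simple roots {alpha_9, alpha_10} form a chain of 2 nodes with single edges (A_2), and {alpha_1, alpha_2, alpha_3, alpha_4, alpha_5, alpha_6, alpha_7, alpha_8} form a chain of 8 nodes with single edges (A_8). A semisimple Lie algebra decomposes uniquely as the direct sum of simple ideals, one per connected component of its Dynkin diagram, so g ≅ A_2 ⊕ A_8 (dimension 8 + 80 = 88).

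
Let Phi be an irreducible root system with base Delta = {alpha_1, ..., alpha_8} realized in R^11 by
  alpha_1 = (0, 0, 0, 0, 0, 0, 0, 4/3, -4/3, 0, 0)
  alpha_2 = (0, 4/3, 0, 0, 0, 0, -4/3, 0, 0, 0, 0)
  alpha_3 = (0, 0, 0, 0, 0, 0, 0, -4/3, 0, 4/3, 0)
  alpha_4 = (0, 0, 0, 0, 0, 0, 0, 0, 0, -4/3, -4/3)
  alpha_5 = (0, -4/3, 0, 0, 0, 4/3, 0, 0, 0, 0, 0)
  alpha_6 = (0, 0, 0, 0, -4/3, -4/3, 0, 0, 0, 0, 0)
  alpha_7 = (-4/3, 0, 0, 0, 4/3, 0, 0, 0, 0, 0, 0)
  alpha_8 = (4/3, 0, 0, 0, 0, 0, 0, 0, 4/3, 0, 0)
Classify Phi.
A_8 (sl(9))

Compute the Cartan integers a_ij = 2(alpha_i, alpha_j)/(alpha_j, alpha_j); the resulting 8x8 Cartan matrix is
[[2, 0, -1, 0, 0, 0, 0, -1], [0, 2, 0, 0, -1, 0, 0, 0], [-1, 0, 2, -1, 0, 0, 0, 0], [0, 0, -1, 2, 0, 0, 0, 0], [0, -1, 0, 0, 2, -1, 0, 0], [0, 0, 0, 0, -1, 2, -1, 0], [0, 0, 0, 0, 0, -1, 2, -1], [-1, 0, 0, 0, 0, 0, -1, 2]].
All simple roots have the same length, so the diagram is simply laced. The associated Dynkin diagram is a chain of 8 nodes with single edges (A_8), so the type is A_8 (the algebra sl(9)).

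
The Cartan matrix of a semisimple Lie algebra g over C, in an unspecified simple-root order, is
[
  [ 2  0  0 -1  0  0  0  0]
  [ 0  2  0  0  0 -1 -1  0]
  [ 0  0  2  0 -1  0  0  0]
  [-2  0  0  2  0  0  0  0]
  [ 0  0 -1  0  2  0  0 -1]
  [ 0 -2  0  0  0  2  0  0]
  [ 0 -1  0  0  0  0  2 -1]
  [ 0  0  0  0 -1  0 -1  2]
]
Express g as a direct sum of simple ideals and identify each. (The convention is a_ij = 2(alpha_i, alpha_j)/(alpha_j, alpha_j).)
B_2 (so(5)) ⊕ C_6 (sp(12))

The diagram associated to this matrix has two connected components: the simple roots {alpha_1, alpha_4} form a chain of 2 nodes with a double edge at one end; the terminal node there is the unique short simple root (B_2), and {alpha_2, alpha_3, alpha_5, alpha_6, alpha_7, alpha_8} form a chain of 6 nodes with a double edge at one end; the terminal node there is the unique long simple root (C_6). A semisimple Lie algebra decomposes uniquely as the direct sum of simple ideals, one per connected component of its Dynkin diagram, so g ≅ B_2 ⊕ C_6 (dimension 10 + 78 = 88).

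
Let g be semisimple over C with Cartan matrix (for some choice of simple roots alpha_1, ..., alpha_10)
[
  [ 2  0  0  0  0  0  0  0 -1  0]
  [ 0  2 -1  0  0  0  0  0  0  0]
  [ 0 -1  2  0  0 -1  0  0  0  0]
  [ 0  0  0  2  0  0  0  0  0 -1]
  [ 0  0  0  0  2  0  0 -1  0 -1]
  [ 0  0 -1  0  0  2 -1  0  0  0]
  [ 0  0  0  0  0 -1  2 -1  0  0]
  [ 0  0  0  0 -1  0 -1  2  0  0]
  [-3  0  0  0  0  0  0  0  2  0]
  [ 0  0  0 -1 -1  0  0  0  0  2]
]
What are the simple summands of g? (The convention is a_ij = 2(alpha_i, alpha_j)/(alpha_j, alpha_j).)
The diagram associated to this matrix has two connected components: the simple roots {alpha_2, alpha_3, alpha_4, alpha_5, alpha_6, alpha_7, alpha_8, alpha_10} form a chain of 8 nodes with single edges (A_8), and {alpha_1, alpha_9} form two nodes joined by a triple edge (G_2). A semisimple Lie algebra decomposes uniquely as the direct sum of simple ideals, one per connected component of its Dynkin diagram, so g ≅ A_8 ⊕ G_2 (dimension 80 + 14 = 94).

type A_8 ⊕ type G_2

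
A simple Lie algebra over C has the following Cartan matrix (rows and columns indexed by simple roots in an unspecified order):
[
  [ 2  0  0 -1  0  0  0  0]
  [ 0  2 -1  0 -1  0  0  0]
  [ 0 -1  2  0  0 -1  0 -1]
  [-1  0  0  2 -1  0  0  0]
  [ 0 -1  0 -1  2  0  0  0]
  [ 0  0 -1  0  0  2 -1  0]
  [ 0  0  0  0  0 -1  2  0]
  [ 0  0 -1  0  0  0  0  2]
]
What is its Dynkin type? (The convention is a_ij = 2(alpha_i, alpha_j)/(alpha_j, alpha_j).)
type E_8

The matrix has rank 8 with 2's on the diagonal. Reading the off-diagonal entries as Dynkin edges (a single edge where a_ij = a_ji = -1; a double or triple edge where a_ij * a_ji = 2 or 3), the diagram is a chain of 7 nodes with one extra node attached to the third node from one end (E_8). One simple-root ordering that puts it in standard form is (alpha_7, alpha_8, alpha_6, alpha_3, alpha_2, alpha_5, alpha_4, alpha_1). So the algebra is type E_8.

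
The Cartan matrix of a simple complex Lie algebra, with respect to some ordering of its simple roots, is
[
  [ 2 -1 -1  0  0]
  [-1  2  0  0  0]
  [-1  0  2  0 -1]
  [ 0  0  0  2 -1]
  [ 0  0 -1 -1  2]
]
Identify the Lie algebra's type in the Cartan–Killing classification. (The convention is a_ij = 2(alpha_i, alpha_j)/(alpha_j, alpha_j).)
The matrix has rank 5 with 2's on the diagonal. Reading the off-diagonal entries as Dynkin edges (a single edge where a_ij = a_ji = -1; a double or triple edge where a_ij * a_ji = 2 or 3), the diagram is a chain of 5 nodes with single edges (A_5). One simple-root ordering that puts it in standard form is (alpha_4, alpha_5, alpha_3, alpha_1, alpha_2). So the algebra is type A_5, i.e. sl(6).

type A_5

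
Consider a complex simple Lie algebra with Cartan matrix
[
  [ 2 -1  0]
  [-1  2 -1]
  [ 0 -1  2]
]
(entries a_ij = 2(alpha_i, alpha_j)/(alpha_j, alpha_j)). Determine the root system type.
A_3 (sl(4))

The matrix has rank 3 with 2's on the diagonal. Reading the off-diagonal entries as Dynkin edges (a single edge where a_ij = a_ji = -1; a double or triple edge where a_ij * a_ji = 2 or 3), the diagram is a chain of 3 nodes with single edges (A_3). One simple-root ordering that puts it in standard form is (alpha_3, alpha_2, alpha_1). So the algebra is type A_3, i.e. sl(4).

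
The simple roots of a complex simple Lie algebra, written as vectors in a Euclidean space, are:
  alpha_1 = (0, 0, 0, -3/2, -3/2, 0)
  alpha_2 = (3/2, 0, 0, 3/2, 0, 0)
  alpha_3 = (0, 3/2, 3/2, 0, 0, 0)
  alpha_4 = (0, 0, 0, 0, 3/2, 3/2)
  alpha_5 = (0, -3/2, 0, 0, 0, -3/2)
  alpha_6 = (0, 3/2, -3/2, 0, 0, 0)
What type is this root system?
D_6 (so(12))

Compute the Cartan integers a_ij = 2(alpha_i, alpha_j)/(alpha_j, alpha_j); the resulting 6x6 Cartan matrix is
[[2, -1, 0, -1, 0, 0], [-1, 2, 0, 0, 0, 0], [0, 0, 2, 0, -1, 0], [-1, 0, 0, 2, -1, 0], [0, 0, -1, -1, 2, -1], [0, 0, 0, 0, -1, 2]].
All simple roots have the same length, so the diagram is simply laced. The associated Dynkin diagram is a chain of 4 nodes with a fork of two nodes at one end (D_6), so the type is D_6 (the algebra so(12)).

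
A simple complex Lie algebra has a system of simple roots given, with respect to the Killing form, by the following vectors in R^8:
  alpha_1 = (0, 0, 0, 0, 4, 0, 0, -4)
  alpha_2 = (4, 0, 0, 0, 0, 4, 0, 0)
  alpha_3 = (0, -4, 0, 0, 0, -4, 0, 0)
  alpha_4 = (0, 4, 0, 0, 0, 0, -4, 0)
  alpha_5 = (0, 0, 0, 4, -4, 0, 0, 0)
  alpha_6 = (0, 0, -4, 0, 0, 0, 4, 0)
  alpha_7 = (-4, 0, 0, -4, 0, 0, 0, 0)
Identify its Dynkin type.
Compute the Cartan integers a_ij = 2(alpha_i, alpha_j)/(alpha_j, alpha_j); the resulting 7x7 Cartan matrix is
[[2, 0, 0, 0, -1, 0, 0], [0, 2, -1, 0, 0, 0, -1], [0, -1, 2, -1, 0, 0, 0], [0, 0, -1, 2, 0, -1, 0], [-1, 0, 0, 0, 2, 0, -1], [0, 0, 0, -1, 0, 2, 0], [0, -1, 0, 0, -1, 0, 2]].
All simple roots have the same length, so the diagram is simply laced. The associated Dynkin diagram is a chain of 7 nodes with single edges (A_7), so the type is A_7 (the algebra sl(8)).

type A_7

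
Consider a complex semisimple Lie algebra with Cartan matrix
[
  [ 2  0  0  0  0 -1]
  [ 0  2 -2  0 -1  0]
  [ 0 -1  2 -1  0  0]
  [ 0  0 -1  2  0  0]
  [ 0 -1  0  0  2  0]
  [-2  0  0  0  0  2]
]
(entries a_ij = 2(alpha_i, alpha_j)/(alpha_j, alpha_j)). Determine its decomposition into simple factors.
B_2 (so(5)) + F_4

The diagram associated to this matrix has two connected components: the simple roots {alpha_1, alpha_6} form a chain of 2 nodes with a double edge at one end; the terminal node there is the unique short simple root (B_2), and {alpha_2, alpha_3, alpha_4, alpha_5} form a chain of 4 nodes with a double edge between the middle two (F_4). A semisimple Lie algebra decomposes uniquely as the direct sum of simple ideals, one per connected component of its Dynkin diagram, so g ≅ B_2 ⊕ F_4 (dimension 10 + 52 = 62).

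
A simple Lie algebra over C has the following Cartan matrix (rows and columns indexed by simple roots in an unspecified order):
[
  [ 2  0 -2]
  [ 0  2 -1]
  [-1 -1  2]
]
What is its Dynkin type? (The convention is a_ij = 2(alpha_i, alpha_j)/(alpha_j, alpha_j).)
C_3 (sp(6))

The matrix has rank 3 with 2's on the diagonal. Reading the off-diagonal entries as Dynkin edges (a single edge where a_ij = a_ji = -1; a double or triple edge where a_ij * a_ji = 2 or 3), the diagram is a chain of 3 nodes with a double edge at one end; the terminal node there is the unique long simple root (C_3). One simple-root ordering that puts it in standard form is (alpha_2, alpha_3, alpha_1). So the algebra is type C_3, i.e. sp(6).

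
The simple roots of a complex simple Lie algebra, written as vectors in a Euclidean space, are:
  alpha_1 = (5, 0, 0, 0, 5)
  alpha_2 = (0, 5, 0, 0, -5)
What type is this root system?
type A_2

Compute the Cartan integers a_ij = 2(alpha_i, alpha_j)/(alpha_j, alpha_j); the resulting 2x2 Cartan matrix is
[[2, -1], [-1, 2]].
All simple roots have the same length, so the diagram is simply laced. The associated Dynkin diagram is a chain of 2 nodes with single edges (A_2), so the type is A_2 (the algebra sl(3)).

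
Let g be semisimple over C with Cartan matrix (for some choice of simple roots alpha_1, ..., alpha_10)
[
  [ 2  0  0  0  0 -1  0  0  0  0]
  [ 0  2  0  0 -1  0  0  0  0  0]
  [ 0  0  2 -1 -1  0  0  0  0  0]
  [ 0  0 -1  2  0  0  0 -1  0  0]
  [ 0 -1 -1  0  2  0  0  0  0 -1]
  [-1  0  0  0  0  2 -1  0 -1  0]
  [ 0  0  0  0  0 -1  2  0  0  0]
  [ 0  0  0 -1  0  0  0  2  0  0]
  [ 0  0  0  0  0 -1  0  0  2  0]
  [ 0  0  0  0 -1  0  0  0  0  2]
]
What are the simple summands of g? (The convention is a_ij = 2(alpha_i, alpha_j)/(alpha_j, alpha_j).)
D4 + D6

The diagram associated to this matrix has two connected components: the simple roots {alpha_1, alpha_6, alpha_7, alpha_9} form a chain of 2 nodes with a fork of two nodes at one end (D_4), and {alpha_2, alpha_3, alpha_4, alpha_5, alpha_8, alpha_10} form a chain of 4 nodes with a fork of two nodes at one end (D_6). A semisimple Lie algebra decomposes uniquely as the direct sum of simple ideals, one per connected component of its Dynkin diagram, so g ≅ D_4 ⊕ D_6 (dimension 28 + 66 = 94).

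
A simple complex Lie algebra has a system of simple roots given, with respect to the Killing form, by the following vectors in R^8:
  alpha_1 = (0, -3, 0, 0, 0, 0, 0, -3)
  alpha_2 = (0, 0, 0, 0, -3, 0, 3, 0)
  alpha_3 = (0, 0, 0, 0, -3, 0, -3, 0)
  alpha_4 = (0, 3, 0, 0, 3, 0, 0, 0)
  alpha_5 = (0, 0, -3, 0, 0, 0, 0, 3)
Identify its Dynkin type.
D_5 (so(10))

Compute the Cartan integers a_ij = 2(alpha_i, alpha_j)/(alpha_j, alpha_j); the resulting 5x5 Cartan matrix is
[[2, 0, 0, -1, -1], [0, 2, 0, -1, 0], [0, 0, 2, -1, 0], [-1, -1, -1, 2, 0], [-1, 0, 0, 0, 2]].
All simple roots have the same length, so the diagram is simply laced. The associated Dynkin diagram is a chain of 3 nodes with a fork of two nodes at one end (D_5), so the type is D_5 (the algebra so(10)).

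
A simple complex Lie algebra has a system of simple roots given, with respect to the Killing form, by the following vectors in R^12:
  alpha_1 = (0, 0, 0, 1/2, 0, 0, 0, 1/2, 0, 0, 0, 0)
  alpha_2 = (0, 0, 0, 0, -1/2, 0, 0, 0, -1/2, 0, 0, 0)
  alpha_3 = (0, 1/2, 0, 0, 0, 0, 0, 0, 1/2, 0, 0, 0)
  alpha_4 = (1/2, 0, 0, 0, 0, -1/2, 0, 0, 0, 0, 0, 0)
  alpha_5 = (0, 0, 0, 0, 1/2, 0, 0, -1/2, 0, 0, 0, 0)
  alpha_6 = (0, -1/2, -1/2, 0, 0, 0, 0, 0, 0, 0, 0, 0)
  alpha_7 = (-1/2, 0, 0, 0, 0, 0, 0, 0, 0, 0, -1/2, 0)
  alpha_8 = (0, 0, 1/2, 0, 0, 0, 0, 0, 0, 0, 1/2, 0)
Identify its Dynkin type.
Compute the Cartan integers a_ij = 2(alpha_i, alpha_j)/(alpha_j, alpha_j); the resulting 8x8 Cartan matrix is
[[2, 0, 0, 0, -1, 0, 0, 0], [0, 2, -1, 0, -1, 0, 0, 0], [0, -1, 2, 0, 0, -1, 0, 0], [0, 0, 0, 2, 0, 0, -1, 0], [-1, -1, 0, 0, 2, 0, 0, 0], [0, 0, -1, 0, 0, 2, 0, -1], [0, 0, 0, -1, 0, 0, 2, -1], [0, 0, 0, 0, 0, -1, -1, 2]].
All simple roots have the same length, so the diagram is simply laced. The associated Dynkin diagram is a chain of 8 nodes with single edges (A_8), so the type is A_8 (the algebra sl(9)).

A_8 (sl(9))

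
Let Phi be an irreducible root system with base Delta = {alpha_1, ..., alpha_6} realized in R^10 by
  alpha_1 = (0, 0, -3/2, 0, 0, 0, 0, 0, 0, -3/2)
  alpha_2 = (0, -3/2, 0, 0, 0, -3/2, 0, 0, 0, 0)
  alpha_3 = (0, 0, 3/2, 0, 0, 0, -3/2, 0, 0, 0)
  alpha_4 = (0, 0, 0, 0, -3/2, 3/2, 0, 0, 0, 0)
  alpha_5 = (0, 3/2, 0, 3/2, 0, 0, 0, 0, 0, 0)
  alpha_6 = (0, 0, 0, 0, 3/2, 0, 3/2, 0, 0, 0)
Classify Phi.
Compute the Cartan integers a_ij = 2(alpha_i, alpha_j)/(alpha_j, alpha_j); the resulting 6x6 Cartan matrix is
[[2, 0, -1, 0, 0, 0], [0, 2, 0, -1, -1, 0], [-1, 0, 2, 0, 0, -1], [0, -1, 0, 2, 0, -1], [0, -1, 0, 0, 2, 0], [0, 0, -1, -1, 0, 2]].
All simple roots have the same length, so the diagram is simply laced. The associated Dynkin diagram is a chain of 6 nodes with single edges (A_6), so the type is A_6 (the algebra sl(7)).

A6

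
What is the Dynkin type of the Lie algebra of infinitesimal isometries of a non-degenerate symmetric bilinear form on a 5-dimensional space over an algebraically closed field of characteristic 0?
B2

This is so(5) with 5 odd, which has dimension 5(5-1)/2 = 10 and rank (5-1)/2 = 2. In the classification of classical Lie algebras, the orthogonal algebra so(2n+1) in an odd number of variables has type B_n; here n = 2, so the Dynkin diagram is a chain of 2 nodes with a double edge at one end; the terminal node there is the unique short simple root (B_2). Hence the type is B_2.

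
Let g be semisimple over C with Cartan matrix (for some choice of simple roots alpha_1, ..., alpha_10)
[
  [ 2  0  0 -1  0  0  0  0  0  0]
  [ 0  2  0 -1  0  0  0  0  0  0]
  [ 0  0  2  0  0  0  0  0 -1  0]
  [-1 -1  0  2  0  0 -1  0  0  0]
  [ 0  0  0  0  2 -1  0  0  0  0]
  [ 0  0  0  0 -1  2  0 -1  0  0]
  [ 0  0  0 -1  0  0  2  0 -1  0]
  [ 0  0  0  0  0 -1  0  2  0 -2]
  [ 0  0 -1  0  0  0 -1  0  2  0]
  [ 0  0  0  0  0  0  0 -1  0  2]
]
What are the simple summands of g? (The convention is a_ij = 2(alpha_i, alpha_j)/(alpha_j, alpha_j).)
B4 + D6

The diagram associated to this matrix has two connected components: the simple roots {alpha_5, alpha_6, alpha_8, alpha_10} form a chain of 4 nodes with a double edge at one end; the terminal node there is the unique short simple root (B_4), and {alpha_1, alpha_2, alpha_3, alpha_4, alpha_7, alpha_9} form a chain of 4 nodes with a fork of two nodes at one end (D_6). A semisimple Lie algebra decomposes uniquely as the direct sum of simple ideals, one per connected component of its Dynkin diagram, so g ≅ B_4 ⊕ D_6 (dimension 36 + 66 = 102).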